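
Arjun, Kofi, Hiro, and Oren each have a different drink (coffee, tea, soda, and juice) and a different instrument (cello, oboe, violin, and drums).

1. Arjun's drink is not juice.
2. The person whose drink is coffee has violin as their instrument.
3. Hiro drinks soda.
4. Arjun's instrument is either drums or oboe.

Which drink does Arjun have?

tea

Clue 1 rules out juice for Arjun's drink.
With clues 1–3, soda is impossible for Arjun's drink.
With clues 1–4, coffee is impossible for Arjun's drink.
That leaves tea.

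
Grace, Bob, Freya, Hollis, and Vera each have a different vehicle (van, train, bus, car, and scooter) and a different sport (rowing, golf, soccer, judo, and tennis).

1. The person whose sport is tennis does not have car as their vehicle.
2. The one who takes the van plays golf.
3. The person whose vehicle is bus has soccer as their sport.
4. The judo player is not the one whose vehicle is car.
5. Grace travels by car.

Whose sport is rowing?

With clues 1–5, Bob, Freya, Hollis, and Vera are impossible for the one with sport rowing.
That leaves Grace.

Grace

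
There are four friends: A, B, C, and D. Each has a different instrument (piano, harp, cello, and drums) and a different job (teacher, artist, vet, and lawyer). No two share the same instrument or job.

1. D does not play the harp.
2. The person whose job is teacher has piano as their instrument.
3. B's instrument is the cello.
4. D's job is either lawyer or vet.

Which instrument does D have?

Clue 1 rules out harp for D's instrument.
With clues 1–3, cello is impossible for D's instrument.
With clues 1–4, piano is impossible for D's instrument.
That leaves drums.

drums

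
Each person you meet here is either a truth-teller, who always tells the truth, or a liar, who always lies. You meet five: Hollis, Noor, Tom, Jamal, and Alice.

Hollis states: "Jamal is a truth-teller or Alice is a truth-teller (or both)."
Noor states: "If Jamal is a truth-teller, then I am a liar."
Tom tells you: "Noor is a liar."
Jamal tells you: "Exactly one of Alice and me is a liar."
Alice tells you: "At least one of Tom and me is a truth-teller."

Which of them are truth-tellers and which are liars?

Hollis: liar, Noor: truth-teller, Tom: liar, Jamal: liar, Alice: liar

Consider Hollis. Suppose Hollis is a truth-teller.
Then no assignment of the remaining roles makes every statement match its speaker's type — contradiction.
So Hollis is a liar.
Consider Noor. Suppose Noor is a liar.
Then Noor's own statement would have to be false, but it can't be — contradiction.
So Noor is a truth-teller.
With that fixed, Tom's statement is false, so Tom is a liar.
Consider Jamal. Suppose Jamal is a truth-teller.
Then Hollis's statement comes out true, contradicting Hollis being a liar.
So Jamal is a liar.
Consider Alice. Suppose Alice is a truth-teller.
Then Hollis's statement comes out true, contradicting Hollis being a liar.
So Alice is a liar.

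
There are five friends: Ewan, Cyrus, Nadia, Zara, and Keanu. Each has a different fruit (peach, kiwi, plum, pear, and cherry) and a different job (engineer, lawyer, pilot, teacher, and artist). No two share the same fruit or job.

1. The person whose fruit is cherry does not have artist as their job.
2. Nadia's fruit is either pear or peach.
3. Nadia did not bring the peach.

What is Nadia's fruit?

pear

With clues 1–2, cherry, kiwi, and plum are impossible for Nadia's fruit.
With clues 1–3, peach is impossible for Nadia's fruit.
That leaves pear.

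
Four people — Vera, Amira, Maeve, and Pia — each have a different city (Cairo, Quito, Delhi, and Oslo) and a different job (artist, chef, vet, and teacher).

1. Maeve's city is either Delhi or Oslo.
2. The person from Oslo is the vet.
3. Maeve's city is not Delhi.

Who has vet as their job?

Maeve

With clues 1–3, Amira, Pia, and Vera are impossible for the one with job vet.
That leaves Maeve.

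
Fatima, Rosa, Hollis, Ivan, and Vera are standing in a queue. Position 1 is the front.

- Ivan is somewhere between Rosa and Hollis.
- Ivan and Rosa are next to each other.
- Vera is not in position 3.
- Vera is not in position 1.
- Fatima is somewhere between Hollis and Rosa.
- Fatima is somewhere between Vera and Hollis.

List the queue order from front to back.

From clue 1: Ivan is in {2,3,4}.
From clues 1–5: Fatima is in {2,3}.
From clues 1–6: Hollis → position 1, Fatima → position 2, Ivan → position 3, Rosa → position 4, Vera → position 5.

Hollis, Fatima, Ivan, Rosa, Vera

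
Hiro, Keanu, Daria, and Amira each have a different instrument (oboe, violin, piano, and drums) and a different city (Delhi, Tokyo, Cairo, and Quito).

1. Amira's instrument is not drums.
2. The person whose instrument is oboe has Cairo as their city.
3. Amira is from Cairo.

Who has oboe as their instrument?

Amira

With clues 1–3, Daria, Hiro, and Keanu are impossible for the one with instrument oboe.
That leaves Amira.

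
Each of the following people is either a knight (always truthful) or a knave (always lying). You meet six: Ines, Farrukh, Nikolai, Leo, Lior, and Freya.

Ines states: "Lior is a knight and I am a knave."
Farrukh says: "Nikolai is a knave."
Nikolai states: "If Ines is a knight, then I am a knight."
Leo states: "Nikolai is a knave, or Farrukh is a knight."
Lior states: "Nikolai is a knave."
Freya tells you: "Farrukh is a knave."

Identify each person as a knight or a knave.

Ines: knave, Farrukh: knave, Nikolai: knight, Leo: knave, Lior: knave, Freya: knight

Consider Ines. Suppose Ines is a knight.
Then Ines's own statement would have to be true, but it can't be — contradiction.
So Ines is a knave.
With that fixed, Nikolai's statement is true, so Nikolai is a knight.
With that fixed, Lior's statement is false, so Lior is a knave.
With that fixed, Farrukh's statement is false, so Farrukh is a knave.
With that fixed, Leo's statement is false, so Leo is a knave.
With that fixed, Freya's statement is true, so Freya is a knight.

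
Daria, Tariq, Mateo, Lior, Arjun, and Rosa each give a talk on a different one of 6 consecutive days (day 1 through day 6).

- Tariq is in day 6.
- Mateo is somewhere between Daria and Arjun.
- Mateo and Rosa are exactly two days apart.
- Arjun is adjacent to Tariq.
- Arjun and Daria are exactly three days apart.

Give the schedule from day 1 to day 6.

Rosa, Daria, Mateo, Lior, Arjun, Tariq

From clue 1: Tariq → day 6.
From clues 1–2: Mateo is in {2,3,4}.
From clues 1–4: Arjun → day 5.
From clues 1–5: Rosa → day 1, Daria → day 2, Mateo → day 3, Lior → day 4.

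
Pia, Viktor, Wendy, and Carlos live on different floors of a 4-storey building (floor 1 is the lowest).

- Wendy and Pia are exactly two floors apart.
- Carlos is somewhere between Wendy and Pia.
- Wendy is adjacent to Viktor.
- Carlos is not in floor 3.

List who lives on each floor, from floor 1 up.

From clues 1–2: Viktor is in {1,4}.
From clues 1–3: Pia is in {1,4}.
From clues 1–4: Pia → floor 1, Carlos → floor 2, Wendy → floor 3, Viktor → floor 4.

Pia, Carlos, Wendy, Viktor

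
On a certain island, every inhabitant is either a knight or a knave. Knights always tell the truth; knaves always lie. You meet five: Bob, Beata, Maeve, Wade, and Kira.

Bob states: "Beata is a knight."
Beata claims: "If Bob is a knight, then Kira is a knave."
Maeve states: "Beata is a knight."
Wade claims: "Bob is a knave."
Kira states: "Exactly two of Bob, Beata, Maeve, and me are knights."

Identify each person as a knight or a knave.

Consider Bob. Suppose Bob is a knave.
Then no assignment of the remaining roles makes every statement match its speaker's type — contradiction.
So Bob is a knight.
With that fixed, Wade's statement is false, so Wade is a knave.
Consider Beata. Suppose Beata is a knave.
Then Bob's statement comes out false, contradicting Bob being a knight.
So Beata is a knight.
With that fixed, Maeve's statement is true, so Maeve is a knight.
With that fixed, Kira's statement is false, so Kira is a knave.

Bob: knight, Beata: knight, Maeve: knight, Wade: knave, Kira: knave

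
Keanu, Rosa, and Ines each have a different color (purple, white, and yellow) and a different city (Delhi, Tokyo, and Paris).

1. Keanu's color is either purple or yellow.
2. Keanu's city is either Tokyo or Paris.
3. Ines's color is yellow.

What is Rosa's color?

white

With clues 1–3, purple and yellow are impossible for Rosa's color.
That leaves white.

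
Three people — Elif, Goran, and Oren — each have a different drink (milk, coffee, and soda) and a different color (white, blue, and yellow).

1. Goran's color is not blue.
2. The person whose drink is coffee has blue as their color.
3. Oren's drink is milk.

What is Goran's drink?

soda

With clues 1–2, coffee is impossible for Goran's drink.
With clues 1–3, milk is impossible for Goran's drink.
That leaves soda.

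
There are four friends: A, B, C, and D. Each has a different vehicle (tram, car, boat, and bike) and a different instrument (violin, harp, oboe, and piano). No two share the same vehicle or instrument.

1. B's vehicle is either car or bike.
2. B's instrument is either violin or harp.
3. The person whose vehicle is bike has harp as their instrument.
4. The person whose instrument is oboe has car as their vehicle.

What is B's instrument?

harp

With clues 1–2, oboe and piano are impossible for B's instrument.
With clues 1–4, violin is impossible for B's instrument.
That leaves harp.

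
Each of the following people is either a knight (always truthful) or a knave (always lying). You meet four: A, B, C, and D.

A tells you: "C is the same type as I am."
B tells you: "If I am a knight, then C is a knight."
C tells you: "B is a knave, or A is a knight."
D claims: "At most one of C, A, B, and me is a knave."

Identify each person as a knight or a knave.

A: knight, B: knight, C: knight, D: knight

Consider A. Suppose A is a knave.
Then no assignment of the remaining roles makes every statement match its speaker's type — contradiction.
So A is a knight.
With that fixed, C's statement is true, so C is a knight.
With that fixed, B's statement is true, so B is a knight.
With that fixed, D's statement is true, so D is a knight.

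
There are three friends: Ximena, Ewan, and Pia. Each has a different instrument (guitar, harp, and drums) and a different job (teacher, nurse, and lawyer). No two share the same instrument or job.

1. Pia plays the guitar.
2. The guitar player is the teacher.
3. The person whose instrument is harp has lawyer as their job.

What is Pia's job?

With clues 1–2, lawyer and nurse are impossible for Pia's job.
That leaves teacher.

teacher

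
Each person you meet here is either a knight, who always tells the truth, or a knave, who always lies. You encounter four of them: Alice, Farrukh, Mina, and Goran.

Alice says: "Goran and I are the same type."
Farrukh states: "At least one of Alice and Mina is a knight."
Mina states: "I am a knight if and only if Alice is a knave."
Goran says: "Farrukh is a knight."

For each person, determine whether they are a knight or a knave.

Consider Alice. Suppose Alice is a knight.
Then whichever role Mina has, Mina's statement has the wrong truth value — contradiction.
So Alice is a knave.
Consider Farrukh. Suppose Farrukh is a knave.
Then no assignment of the remaining roles makes every statement match its speaker's type — contradiction.
So Farrukh is a knight.
With that fixed, Goran's statement is true, so Goran is a knight.
Consider Mina. Suppose Mina is a knave.
Then Farrukh's statement comes out false, contradicting Farrukh being a knight.
So Mina is a knight.

Alice: knave, Farrukh: knight, Mina: knight, Goran: knight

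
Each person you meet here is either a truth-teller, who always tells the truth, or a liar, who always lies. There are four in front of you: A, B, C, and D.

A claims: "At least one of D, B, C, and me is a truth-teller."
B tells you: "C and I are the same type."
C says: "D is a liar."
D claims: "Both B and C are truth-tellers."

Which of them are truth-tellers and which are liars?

A: truth-teller, B: liar, C: truth-teller, D: liar

Consider A. Suppose A is a liar.
Then no assignment of the remaining roles makes every statement match its speaker's type — contradiction.
So A is a truth-teller.
Consider B. Suppose B is a truth-teller.
Then no assignment of the remaining roles makes every statement match its speaker's type — contradiction.
So B is a liar.
With that fixed, D's statement is false, so D is a liar.
With that fixed, C's statement is true, so C is a truth-teller.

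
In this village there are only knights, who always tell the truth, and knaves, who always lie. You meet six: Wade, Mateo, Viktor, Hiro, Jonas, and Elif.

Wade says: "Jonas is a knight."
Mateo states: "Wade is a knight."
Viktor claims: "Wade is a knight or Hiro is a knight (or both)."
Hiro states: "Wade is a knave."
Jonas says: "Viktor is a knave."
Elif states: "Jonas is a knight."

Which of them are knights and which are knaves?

Wade: knave, Mateo: knave, Viktor: knight, Hiro: knight, Jonas: knave, Elif: knave

Consider Wade. Suppose Wade is a knight.
Then no assignment of the remaining roles makes every statement match its speaker's type — contradiction.
So Wade is a knave.
With that fixed, Mateo's statement is false, so Mateo is a knave.
With that fixed, Hiro's statement is true, so Hiro is a knight.
With that fixed, Viktor's statement is true, so Viktor is a knight.
With that fixed, Jonas's statement is false, so Jonas is a knave.
With that fixed, Elif's statement is false, so Elif is a knave.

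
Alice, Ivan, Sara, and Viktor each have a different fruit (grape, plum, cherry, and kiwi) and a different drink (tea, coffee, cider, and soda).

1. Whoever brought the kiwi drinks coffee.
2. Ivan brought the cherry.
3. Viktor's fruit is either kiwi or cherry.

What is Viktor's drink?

coffee

With clues 1–3, cider, soda, and tea are impossible for Viktor's drink.
That leaves coffee.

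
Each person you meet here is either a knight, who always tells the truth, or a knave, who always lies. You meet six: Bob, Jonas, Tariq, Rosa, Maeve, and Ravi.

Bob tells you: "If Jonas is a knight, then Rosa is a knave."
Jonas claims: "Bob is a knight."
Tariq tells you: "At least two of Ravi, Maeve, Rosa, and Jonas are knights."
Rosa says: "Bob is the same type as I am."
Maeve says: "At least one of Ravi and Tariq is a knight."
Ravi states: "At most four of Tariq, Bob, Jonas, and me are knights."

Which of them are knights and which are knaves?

Bob: knight, Jonas: knight, Tariq: knight, Rosa: knave, Maeve: knight, Ravi: knight

Regardless of anyone's role, Ravi's statement is true, so Ravi is a knight.
With that fixed, Maeve's statement is true, so Maeve is a knight.
With that fixed, Tariq's statement is true, so Tariq is a knight.
Consider Bob. Suppose Bob is a knave.
Then whichever role Rosa has, Rosa's statement has the wrong truth value — contradiction.
So Bob is a knight.
With that fixed, Jonas's statement is true, so Jonas is a knight.
Consider Rosa. Suppose Rosa is a knight.
Then Bob's statement comes out false, contradicting Bob being a knight.
So Rosa is a knave.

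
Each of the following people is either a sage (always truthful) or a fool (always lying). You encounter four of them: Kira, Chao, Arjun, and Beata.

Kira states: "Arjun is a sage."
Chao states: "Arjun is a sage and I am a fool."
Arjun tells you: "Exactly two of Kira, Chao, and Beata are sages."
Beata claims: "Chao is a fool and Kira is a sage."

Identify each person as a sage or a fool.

Consider Kira. Suppose Kira is a sage.
Then no assignment of the remaining roles makes every statement match its speaker's type — contradiction.
So Kira is a fool.
With that fixed, Beata's statement is false, so Beata is a fool.
With that fixed, Arjun's statement is false, so Arjun is a fool.
With that fixed, Chao's statement is false, so Chao is a fool.

Kira: fool, Chao: fool, Arjun: fool, Beata: fool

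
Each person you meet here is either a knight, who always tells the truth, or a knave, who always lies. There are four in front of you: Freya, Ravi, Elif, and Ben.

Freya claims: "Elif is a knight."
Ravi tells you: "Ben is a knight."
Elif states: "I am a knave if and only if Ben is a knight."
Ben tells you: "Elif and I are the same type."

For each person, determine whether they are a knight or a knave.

Freya: knight, Ravi: knave, Elif: knight, Ben: knave

Consider Freya. Suppose Freya is a knave.
Then no assignment of the remaining roles makes every statement match its speaker's type — contradiction.
So Freya is a knight.
Consider Ravi. Suppose Ravi is a knight.
Then no assignment of the remaining roles makes every statement match its speaker's type — contradiction.
So Ravi is a knave.
Consider Elif. Suppose Elif is a knave.
Then Freya's statement comes out false, contradicting Freya being a knight.
So Elif is a knight.
Consider Ben. Suppose Ben is a knight.
Then Ravi's statement comes out true, contradicting Ravi being a knave.
So Ben is a knave.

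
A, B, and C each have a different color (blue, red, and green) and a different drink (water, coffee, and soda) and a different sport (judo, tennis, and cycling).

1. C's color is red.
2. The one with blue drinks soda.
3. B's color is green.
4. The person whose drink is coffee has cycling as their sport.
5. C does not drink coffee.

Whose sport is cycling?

With clues 1–4, A is impossible for the one with sport cycling.
With clues 1–5, C is impossible for the one with sport cycling.
That leaves B.

B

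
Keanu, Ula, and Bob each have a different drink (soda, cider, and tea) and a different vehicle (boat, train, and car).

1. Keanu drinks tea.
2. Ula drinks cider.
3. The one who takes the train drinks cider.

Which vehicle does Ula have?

train

With clues 1–3, boat and car are impossible for Ula's vehicle.
That leaves train.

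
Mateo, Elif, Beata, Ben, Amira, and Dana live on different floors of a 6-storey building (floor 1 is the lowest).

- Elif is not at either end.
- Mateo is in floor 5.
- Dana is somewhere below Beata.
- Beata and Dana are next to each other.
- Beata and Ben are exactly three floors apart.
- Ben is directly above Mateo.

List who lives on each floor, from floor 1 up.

From clue 1: Elif is in {2,3,4,5}.
From clues 1–2: Mateo → floor 5.
From clues 1–3: Elif is in {2,3,4}.
From clues 1–5: Elif is in {2,4}.
From clues 1–6: Amira → floor 1, Dana → floor 2, Beata → floor 3, Elif → floor 4, Ben → floor 6.

Amira, Dana, Beata, Elif, Mateo, Ben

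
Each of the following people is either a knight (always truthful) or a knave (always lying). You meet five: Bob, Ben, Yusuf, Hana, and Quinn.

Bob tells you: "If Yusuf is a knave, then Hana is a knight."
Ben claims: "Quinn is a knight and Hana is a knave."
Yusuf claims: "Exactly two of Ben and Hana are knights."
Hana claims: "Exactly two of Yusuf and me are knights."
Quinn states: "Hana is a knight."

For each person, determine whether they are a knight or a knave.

Bob: knave, Ben: knave, Yusuf: knave, Hana: knave, Quinn: knave

Consider Bob. Suppose Bob is a knight.
Then no assignment of the remaining roles makes every statement match its speaker's type — contradiction.
So Bob is a knave.
Consider Ben. Suppose Ben is a knight.
Then no assignment of the remaining roles makes every statement match its speaker's type — contradiction.
So Ben is a knave.
With that fixed, Yusuf's statement is false, so Yusuf is a knave.
With that fixed, Hana's statement is false, so Hana is a knave.
With that fixed, Quinn's statement is false, so Quinn is a knave.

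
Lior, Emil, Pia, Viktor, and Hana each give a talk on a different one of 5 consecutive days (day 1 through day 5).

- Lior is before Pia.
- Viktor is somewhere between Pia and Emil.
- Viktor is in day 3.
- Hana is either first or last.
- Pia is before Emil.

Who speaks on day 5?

With clue 1, Lior is ruled out for day 5.
With clues 1–2, Viktor is ruled out for day 5.
With clues 1–4, Emil is ruled out for day 5.
With clues 1–5, Pia is ruled out for day 5.
So day 5 is Hana.

Hana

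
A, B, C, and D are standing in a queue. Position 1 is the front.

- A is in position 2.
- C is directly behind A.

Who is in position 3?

With clue 1, A is ruled out for position 3.
With clues 1–2, B and D are ruled out for position 3.
So position 3 is C.

C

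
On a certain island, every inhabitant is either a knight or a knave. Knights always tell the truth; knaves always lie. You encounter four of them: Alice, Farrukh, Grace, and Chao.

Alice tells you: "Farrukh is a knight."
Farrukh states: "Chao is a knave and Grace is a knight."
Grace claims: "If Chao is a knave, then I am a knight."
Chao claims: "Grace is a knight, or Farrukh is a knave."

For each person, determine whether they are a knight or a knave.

Alice: knave, Farrukh: knave, Grace: knight, Chao: knight

Consider Alice. Suppose Alice is a knight.
Then no assignment of the remaining roles makes every statement match its speaker's type — contradiction.
So Alice is a knave.
Consider Farrukh. Suppose Farrukh is a knight.
Then Alice's statement comes out true, contradicting Alice being a knave.
So Farrukh is a knave.
With that fixed, Chao's statement is true, so Chao is a knight.
With that fixed, Grace's statement is true, so Grace is a knight.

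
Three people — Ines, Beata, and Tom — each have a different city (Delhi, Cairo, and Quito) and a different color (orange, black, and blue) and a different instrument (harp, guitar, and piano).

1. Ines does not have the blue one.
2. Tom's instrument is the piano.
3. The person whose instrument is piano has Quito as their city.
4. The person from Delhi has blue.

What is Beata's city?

With clues 1–3, Quito is impossible for Beata's city.
With clues 1–4, Cairo is impossible for Beata's city.
That leaves Delhi.

Delhi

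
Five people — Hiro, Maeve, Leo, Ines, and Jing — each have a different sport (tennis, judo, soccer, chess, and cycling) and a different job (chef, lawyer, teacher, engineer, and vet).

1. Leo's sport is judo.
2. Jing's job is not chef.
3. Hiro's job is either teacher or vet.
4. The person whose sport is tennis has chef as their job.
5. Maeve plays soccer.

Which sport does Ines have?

Clue 1 rules out judo for Ines's sport.
With clues 1–5, chess, cycling, and soccer are impossible for Ines's sport.
That leaves tennis.

tennis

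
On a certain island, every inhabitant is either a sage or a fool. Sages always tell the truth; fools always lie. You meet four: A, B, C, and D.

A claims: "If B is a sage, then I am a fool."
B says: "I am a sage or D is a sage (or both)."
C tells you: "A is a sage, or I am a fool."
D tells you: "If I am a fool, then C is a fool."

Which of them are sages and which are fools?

A: sage, B: fool, C: sage, D: fool

Consider A. Suppose A is a fool.
Then A's own statement would have to be false, but it can't be — contradiction.
So A is a sage.
With that fixed, C's statement is true, so C is a sage.
Consider B. Suppose B is a sage.
Then A's statement comes out false, contradicting A being a sage.
So B is a fool.
Consider D. Suppose D is a sage.
Then B's statement comes out true, contradicting B being a fool.
So D is a fool.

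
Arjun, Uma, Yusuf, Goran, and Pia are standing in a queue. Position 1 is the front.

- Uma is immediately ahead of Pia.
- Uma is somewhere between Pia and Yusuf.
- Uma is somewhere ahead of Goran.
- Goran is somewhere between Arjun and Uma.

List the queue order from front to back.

From clue 1: Uma is in {1,2,3,4}.
From clues 1–2: Uma is in {2,3,4}.
From clues 1–3: Uma is in {2,3}.
From clues 1–4: Yusuf → position 1, Uma → position 2, Pia → position 3, Goran → position 4, Arjun → position 5.

Yusuf, Uma, Pia, Goran, Arjun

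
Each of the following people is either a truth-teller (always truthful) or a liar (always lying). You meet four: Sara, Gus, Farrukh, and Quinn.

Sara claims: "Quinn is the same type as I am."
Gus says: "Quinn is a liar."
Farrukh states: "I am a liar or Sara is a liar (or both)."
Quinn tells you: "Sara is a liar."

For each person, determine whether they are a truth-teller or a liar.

Sara: liar, Gus: liar, Farrukh: truth-teller, Quinn: truth-teller

Consider Sara. Suppose Sara is a truth-teller.
Then whichever role Farrukh has, Farrukh's statement has the wrong truth value — contradiction.
So Sara is a liar.
With that fixed, Farrukh's statement is true, so Farrukh is a truth-teller.
With that fixed, Quinn's statement is true, so Quinn is a truth-teller.
With that fixed, Gus's statement is false, so Gus is a liar.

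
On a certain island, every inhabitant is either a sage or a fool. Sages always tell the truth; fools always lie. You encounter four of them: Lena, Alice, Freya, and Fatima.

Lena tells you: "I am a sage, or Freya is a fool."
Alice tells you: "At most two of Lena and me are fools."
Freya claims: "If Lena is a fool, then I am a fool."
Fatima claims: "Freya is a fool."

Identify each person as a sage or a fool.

Lena: sage, Alice: sage, Freya: sage, Fatima: fool

Regardless of anyone's role, Alice's statement is true, so Alice is a sage.
Consider Lena. Suppose Lena is a fool.
Then whichever role Freya has, Freya's statement has the wrong truth value — contradiction.
So Lena is a sage.
With that fixed, Freya's statement is true, so Freya is a sage.
With that fixed, Fatima's statement is false, so Fatima is a fool.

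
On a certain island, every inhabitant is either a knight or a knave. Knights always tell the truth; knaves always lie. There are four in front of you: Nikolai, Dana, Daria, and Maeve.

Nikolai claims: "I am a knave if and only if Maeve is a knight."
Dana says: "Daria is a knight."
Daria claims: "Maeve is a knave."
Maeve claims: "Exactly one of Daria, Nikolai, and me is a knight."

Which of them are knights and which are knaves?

Nikolai: knight, Dana: knight, Daria: knight, Maeve: knave

Consider Nikolai. Suppose Nikolai is a knave.
Then no assignment of the remaining roles makes every statement match its speaker's type — contradiction.
So Nikolai is a knight.
Consider Dana. Suppose Dana is a knave.
Then no assignment of the remaining roles makes every statement match its speaker's type — contradiction.
So Dana is a knight.
Consider Daria. Suppose Daria is a knave.
Then Dana's statement comes out false, contradicting Dana being a knight.
So Daria is a knight.
With that fixed, Maeve's statement is false, so Maeve is a knave.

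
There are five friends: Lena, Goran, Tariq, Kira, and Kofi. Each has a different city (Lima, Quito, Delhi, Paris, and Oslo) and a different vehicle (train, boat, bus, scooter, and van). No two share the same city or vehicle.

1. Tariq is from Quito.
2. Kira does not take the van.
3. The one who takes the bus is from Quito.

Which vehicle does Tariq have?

With clues 1–3, boat, scooter, train, and van are impossible for Tariq's vehicle.
That leaves bus.

bus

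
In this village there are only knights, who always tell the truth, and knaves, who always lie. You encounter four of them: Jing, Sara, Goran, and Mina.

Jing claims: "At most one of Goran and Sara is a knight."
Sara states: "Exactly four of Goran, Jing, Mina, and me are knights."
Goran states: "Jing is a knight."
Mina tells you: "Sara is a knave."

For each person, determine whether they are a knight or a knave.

Consider Jing. Suppose Jing is a knave.
Then no assignment of the remaining roles makes every statement match its speaker's type — contradiction.
So Jing is a knight.
With that fixed, Goran's statement is true, so Goran is a knight.
Consider Sara. Suppose Sara is a knight.
Then Jing's statement comes out false, contradicting Jing being a knight.
So Sara is a knave.
With that fixed, Mina's statement is true, so Mina is a knight.

Jing: knight, Sara: knave, Goran: knight, Mina: knight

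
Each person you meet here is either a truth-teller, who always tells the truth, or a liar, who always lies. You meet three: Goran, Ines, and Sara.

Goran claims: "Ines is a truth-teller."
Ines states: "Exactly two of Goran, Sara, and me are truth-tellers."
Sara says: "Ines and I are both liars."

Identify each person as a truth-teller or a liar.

Goran: truth-teller, Ines: truth-teller, Sara: liar

Consider Goran. Suppose Goran is a liar.
Then no assignment of the remaining roles makes every statement match its speaker's type — contradiction.
So Goran is a truth-teller.
Consider Ines. Suppose Ines is a liar.
Then Goran's statement comes out false, contradicting Goran being a truth-teller.
So Ines is a truth-teller.
With that fixed, Sara's statement is false, so Sara is a liar.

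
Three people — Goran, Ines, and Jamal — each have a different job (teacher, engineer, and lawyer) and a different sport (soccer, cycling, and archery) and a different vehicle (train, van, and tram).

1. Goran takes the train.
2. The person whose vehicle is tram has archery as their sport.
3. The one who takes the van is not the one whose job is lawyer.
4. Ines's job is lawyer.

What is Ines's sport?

archery

With clues 1–4, cycling and soccer are impossible for Ines's sport.
That leaves archery.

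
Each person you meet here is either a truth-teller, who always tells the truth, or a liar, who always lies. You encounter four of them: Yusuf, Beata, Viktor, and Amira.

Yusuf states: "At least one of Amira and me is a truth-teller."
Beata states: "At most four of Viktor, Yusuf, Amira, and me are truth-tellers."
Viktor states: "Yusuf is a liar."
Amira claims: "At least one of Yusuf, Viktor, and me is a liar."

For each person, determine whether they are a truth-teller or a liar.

Yusuf: truth-teller, Beata: truth-teller, Viktor: liar, Amira: truth-teller

Regardless of anyone's role, Beata's statement is true, so Beata is a truth-teller.
Consider Yusuf. Suppose Yusuf is a liar.
Then no assignment of the remaining roles makes every statement match its speaker's type — contradiction.
So Yusuf is a truth-teller.
With that fixed, Viktor's statement is false, so Viktor is a liar.
With that fixed, Amira's statement is true, so Amira is a truth-teller.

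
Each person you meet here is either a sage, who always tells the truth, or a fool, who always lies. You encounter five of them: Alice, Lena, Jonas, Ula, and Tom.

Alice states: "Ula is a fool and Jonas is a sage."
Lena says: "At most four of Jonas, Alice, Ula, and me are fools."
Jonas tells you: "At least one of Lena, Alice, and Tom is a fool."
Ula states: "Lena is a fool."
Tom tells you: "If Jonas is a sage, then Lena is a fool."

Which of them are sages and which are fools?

Regardless of anyone's role, Lena's statement is true, so Lena is a sage.
With that fixed, Ula's statement is false, so Ula is a fool.
Consider Alice. Suppose Alice is a fool.
Then no assignment of the remaining roles makes every statement match its speaker's type — contradiction.
So Alice is a sage.
Consider Jonas. Suppose Jonas is a fool.
Then Alice's statement comes out false, contradicting Alice being a sage.
So Jonas is a sage.
With that fixed, Tom's statement is false, so Tom is a fool.

Alice: sage, Lena: sage, Jonas: sage, Ula: fool, Tom: fool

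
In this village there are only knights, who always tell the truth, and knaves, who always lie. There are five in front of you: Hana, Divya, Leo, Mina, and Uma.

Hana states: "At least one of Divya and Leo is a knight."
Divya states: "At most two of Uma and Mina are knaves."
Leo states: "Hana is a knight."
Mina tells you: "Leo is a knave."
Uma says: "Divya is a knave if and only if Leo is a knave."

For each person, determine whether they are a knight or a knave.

Hana: knight, Divya: knight, Leo: knight, Mina: knave, Uma: knight

Regardless of anyone's role, Divya's statement is true, so Divya is a knight.
With that fixed, Hana's statement is true, so Hana is a knight.
With that fixed, Leo's statement is true, so Leo is a knight.
With that fixed, Mina's statement is false, so Mina is a knave.
With that fixed, Uma's statement is true, so Uma is a knight.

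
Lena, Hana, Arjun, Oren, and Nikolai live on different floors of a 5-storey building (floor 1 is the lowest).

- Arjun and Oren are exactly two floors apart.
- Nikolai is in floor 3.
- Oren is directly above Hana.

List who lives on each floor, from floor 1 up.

Hana, Oren, Nikolai, Arjun, Lena

From clues 1–2: Nikolai → floor 3.
From clues 1–3: Hana → floor 1, Oren → floor 2, Arjun → floor 4, Lena → floor 5.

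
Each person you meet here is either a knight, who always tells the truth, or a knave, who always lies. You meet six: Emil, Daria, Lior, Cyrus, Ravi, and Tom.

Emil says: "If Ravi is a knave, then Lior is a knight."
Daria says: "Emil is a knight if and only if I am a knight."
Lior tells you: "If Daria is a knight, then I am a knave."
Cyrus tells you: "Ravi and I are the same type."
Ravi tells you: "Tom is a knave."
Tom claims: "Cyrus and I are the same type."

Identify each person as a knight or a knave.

Consider Emil. Suppose Emil is a knave.
Then whichever role Daria has, Daria's statement has the wrong truth value — contradiction.
So Emil is a knight.
Consider Daria. Suppose Daria is a knight.
Then whichever role Lior has, Lior's statement has the wrong truth value — contradiction.
So Daria is a knave.
With that fixed, Lior's statement is true, so Lior is a knight.
Consider Cyrus. Suppose Cyrus is a knave.
Then whichever role Tom has, Tom's statement has the wrong truth value — contradiction.
So Cyrus is a knight.
Consider Ravi. Suppose Ravi is a knave.
Then Cyrus's statement comes out false, contradicting Cyrus being a knight.
So Ravi is a knight.
Consider Tom. Suppose Tom is a knight.
Then Ravi's statement comes out false, contradicting Ravi being a knight.
So Tom is a knave.

Emil: knight, Daria: knave, Lior: knight, Cyrus: knight, Ravi: knight, Tom: knave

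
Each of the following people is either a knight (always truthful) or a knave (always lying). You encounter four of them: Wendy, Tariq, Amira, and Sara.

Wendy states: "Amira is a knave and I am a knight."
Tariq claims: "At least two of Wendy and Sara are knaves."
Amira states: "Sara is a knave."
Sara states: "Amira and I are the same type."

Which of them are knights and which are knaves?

Wendy: knave, Tariq: knight, Amira: knight, Sara: knave

Consider Wendy. Suppose Wendy is a knight.
Then no assignment of the remaining roles makes every statement match its speaker's type — contradiction.
So Wendy is a knave.
Consider Tariq. Suppose Tariq is a knave.
Then no assignment of the remaining roles makes every statement match its speaker's type — contradiction.
So Tariq is a knight.
Consider Amira. Suppose Amira is a knave.
Then whichever role Sara has, Sara's statement has the wrong truth value — contradiction.
So Amira is a knight.
Consider Sara. Suppose Sara is a knight.
Then Tariq's statement comes out false, contradicting Tariq being a knight.
So Sara is a knave.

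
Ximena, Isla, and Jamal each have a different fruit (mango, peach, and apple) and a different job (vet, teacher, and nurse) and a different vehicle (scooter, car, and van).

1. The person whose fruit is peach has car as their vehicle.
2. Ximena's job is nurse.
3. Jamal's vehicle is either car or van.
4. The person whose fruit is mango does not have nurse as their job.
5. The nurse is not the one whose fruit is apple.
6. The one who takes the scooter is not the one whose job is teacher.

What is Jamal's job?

With clues 1–2, nurse is impossible for Jamal's job.
With clues 1–6, vet is impossible for Jamal's job.
That leaves teacher.

teacher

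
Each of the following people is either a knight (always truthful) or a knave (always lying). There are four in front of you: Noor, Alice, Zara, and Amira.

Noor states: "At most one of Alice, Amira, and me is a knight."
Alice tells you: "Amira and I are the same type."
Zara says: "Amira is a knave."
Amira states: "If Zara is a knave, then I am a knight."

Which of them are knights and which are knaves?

Consider Noor. Suppose Noor is a knight.
Then no assignment of the remaining roles makes every statement match its speaker's type — contradiction.
So Noor is a knave.
Consider Alice. Suppose Alice is a knave.
Then Noor's statement comes out true, contradicting Noor being a knave.
So Alice is a knight.
Consider Zara. Suppose Zara is a knight.
Then no assignment of the remaining roles makes every statement match its speaker's type — contradiction.
So Zara is a knave.
Consider Amira. Suppose Amira is a knave.
Then Noor's statement comes out true, contradicting Noor being a knave.
So Amira is a knight.

Noor: knave, Alice: knight, Zara: knave, Amira: knight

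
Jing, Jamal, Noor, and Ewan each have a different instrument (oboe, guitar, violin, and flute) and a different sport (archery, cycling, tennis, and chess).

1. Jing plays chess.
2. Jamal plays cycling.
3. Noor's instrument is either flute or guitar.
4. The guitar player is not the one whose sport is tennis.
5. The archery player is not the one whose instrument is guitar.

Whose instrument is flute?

With clues 1–5, Ewan, Jamal, and Jing are impossible for the one with instrument flute.
That leaves Noor.

Noor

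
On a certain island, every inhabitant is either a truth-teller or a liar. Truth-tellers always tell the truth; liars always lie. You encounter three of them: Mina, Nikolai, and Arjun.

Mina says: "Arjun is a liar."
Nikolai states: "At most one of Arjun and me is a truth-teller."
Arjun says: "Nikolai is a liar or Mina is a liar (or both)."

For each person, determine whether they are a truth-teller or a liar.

Mina: truth-teller, Nikolai: truth-teller, Arjun: liar

Consider Mina. Suppose Mina is a liar.
Then no assignment of the remaining roles makes every statement match its speaker's type — contradiction.
So Mina is a truth-teller.
Consider Nikolai. Suppose Nikolai is a liar.
Then Nikolai's own statement would have to be false, but it can't be — contradiction.
So Nikolai is a truth-teller.
With that fixed, Arjun's statement is false, so Arjun is a liar.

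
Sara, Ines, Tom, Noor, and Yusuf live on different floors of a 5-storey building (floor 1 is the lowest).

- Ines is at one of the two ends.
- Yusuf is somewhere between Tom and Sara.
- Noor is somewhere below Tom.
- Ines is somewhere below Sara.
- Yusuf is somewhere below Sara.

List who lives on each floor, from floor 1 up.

From clue 1: Ines is in {1,5}.
From clues 1–4: Ines → floor 1.
From clues 1–5: Noor → floor 2, Tom → floor 3, Yusuf → floor 4, Sara → floor 5.

Ines, Noor, Tom, Yusuf, Sara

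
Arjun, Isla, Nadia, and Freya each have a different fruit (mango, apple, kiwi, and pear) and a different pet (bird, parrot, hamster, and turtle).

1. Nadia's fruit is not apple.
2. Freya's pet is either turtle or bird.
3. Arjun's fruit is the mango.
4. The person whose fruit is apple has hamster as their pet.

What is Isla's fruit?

apple

With clues 1–3, mango is impossible for Isla's fruit.
With clues 1–4, kiwi and pear are impossible for Isla's fruit.
That leaves apple.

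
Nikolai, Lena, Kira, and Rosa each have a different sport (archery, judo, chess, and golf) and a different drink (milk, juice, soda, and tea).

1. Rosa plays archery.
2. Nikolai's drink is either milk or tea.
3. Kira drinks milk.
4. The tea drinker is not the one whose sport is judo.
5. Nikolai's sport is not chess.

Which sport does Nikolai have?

Clue 1 rules out archery for Nikolai's sport.
With clues 1–4, judo is impossible for Nikolai's sport.
With clues 1–5, chess is impossible for Nikolai's sport.
That leaves golf.

golf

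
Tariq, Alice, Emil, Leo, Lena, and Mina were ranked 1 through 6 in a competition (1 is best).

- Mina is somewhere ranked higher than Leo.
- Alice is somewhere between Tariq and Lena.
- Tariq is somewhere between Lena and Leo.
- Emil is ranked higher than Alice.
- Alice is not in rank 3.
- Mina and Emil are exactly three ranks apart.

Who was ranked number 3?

With clues 1–5, Alice is ruled out for rank 3.
With clues 1–6, Emil, Lena, Leo, and Mina are ruled out for rank 3.
So rank 3 is Tariq.

Tariq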